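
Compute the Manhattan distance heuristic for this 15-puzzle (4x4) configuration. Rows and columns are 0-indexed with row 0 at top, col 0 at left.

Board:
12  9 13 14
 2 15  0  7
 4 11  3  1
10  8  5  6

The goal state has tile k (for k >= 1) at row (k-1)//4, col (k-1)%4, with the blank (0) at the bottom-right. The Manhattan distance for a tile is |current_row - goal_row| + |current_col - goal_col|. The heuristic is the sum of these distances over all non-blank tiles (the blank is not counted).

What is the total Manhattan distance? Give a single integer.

Answer: 51

Derivation:
Tile 12: at (0,0), goal (2,3), distance |0-2|+|0-3| = 5
Tile 9: at (0,1), goal (2,0), distance |0-2|+|1-0| = 3
Tile 13: at (0,2), goal (3,0), distance |0-3|+|2-0| = 5
Tile 14: at (0,3), goal (3,1), distance |0-3|+|3-1| = 5
Tile 2: at (1,0), goal (0,1), distance |1-0|+|0-1| = 2
Tile 15: at (1,1), goal (3,2), distance |1-3|+|1-2| = 3
Tile 7: at (1,3), goal (1,2), distance |1-1|+|3-2| = 1
Tile 4: at (2,0), goal (0,3), distance |2-0|+|0-3| = 5
Tile 11: at (2,1), goal (2,2), distance |2-2|+|1-2| = 1
Tile 3: at (2,2), goal (0,2), distance |2-0|+|2-2| = 2
Tile 1: at (2,3), goal (0,0), distance |2-0|+|3-0| = 5
Tile 10: at (3,0), goal (2,1), distance |3-2|+|0-1| = 2
Tile 8: at (3,1), goal (1,3), distance |3-1|+|1-3| = 4
Tile 5: at (3,2), goal (1,0), distance |3-1|+|2-0| = 4
Tile 6: at (3,3), goal (1,1), distance |3-1|+|3-1| = 4
Sum: 5 + 3 + 5 + 5 + 2 + 3 + 1 + 5 + 1 + 2 + 5 + 2 + 4 + 4 + 4 = 51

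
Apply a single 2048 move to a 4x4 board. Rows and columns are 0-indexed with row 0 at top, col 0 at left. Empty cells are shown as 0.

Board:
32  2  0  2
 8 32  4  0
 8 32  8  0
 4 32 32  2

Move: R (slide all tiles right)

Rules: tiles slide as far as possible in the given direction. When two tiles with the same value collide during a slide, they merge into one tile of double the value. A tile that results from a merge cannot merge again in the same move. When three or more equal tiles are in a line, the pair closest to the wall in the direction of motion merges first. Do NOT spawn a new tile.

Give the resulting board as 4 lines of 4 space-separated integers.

Slide right:
row 0: [32, 2, 0, 2] -> [0, 0, 32, 4]
row 1: [8, 32, 4, 0] -> [0, 8, 32, 4]
row 2: [8, 32, 8, 0] -> [0, 8, 32, 8]
row 3: [4, 32, 32, 2] -> [0, 4, 64, 2]

Answer:  0  0 32  4
 0  8 32  4
 0  8 32  8
 0  4 64  2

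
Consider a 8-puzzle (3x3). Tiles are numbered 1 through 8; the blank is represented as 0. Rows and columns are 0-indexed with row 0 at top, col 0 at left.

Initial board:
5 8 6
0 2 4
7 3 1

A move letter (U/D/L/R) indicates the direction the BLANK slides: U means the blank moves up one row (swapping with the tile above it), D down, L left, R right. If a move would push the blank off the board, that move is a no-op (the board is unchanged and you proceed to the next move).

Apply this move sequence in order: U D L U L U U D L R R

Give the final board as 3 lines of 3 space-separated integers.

After move 1 (U):
0 8 6
5 2 4
7 3 1

After move 2 (D):
5 8 6
0 2 4
7 3 1

After move 3 (L):
5 8 6
0 2 4
7 3 1

After move 4 (U):
0 8 6
5 2 4
7 3 1

After move 5 (L):
0 8 6
5 2 4
7 3 1

After move 6 (U):
0 8 6
5 2 4
7 3 1

After move 7 (U):
0 8 6
5 2 4
7 3 1

After move 8 (D):
5 8 6
0 2 4
7 3 1

After move 9 (L):
5 8 6
0 2 4
7 3 1

After move 10 (R):
5 8 6
2 0 4
7 3 1

After move 11 (R):
5 8 6
2 4 0
7 3 1

Answer: 5 8 6
2 4 0
7 3 1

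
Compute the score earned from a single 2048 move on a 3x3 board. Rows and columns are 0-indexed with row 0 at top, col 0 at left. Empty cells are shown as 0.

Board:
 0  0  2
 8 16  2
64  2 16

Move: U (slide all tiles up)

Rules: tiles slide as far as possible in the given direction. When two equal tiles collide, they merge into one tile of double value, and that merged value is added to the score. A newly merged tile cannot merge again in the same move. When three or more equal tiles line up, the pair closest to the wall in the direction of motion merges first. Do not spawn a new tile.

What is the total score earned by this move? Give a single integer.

Answer: 4

Derivation:
Slide up:
col 0: [0, 8, 64] -> [8, 64, 0]  score +0 (running 0)
col 1: [0, 16, 2] -> [16, 2, 0]  score +0 (running 0)
col 2: [2, 2, 16] -> [4, 16, 0]  score +4 (running 4)
Board after move:
 8 16  4
64  2 16
 0  0  0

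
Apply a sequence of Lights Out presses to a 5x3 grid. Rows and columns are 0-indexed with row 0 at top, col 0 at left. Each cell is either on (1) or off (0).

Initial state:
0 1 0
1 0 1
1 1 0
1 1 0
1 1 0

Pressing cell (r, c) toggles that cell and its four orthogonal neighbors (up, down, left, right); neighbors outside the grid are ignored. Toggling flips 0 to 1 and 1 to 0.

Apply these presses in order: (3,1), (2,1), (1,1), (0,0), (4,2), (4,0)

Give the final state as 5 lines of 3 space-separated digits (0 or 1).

After press 1 at (3,1):
0 1 0
1 0 1
1 0 0
0 0 1
1 0 0

After press 2 at (2,1):
0 1 0
1 1 1
0 1 1
0 1 1
1 0 0

After press 3 at (1,1):
0 0 0
0 0 0
0 0 1
0 1 1
1 0 0

After press 4 at (0,0):
1 1 0
1 0 0
0 0 1
0 1 1
1 0 0

After press 5 at (4,2):
1 1 0
1 0 0
0 0 1
0 1 0
1 1 1

After press 6 at (4,0):
1 1 0
1 0 0
0 0 1
1 1 0
0 0 1

Answer: 1 1 0
1 0 0
0 0 1
1 1 0
0 0 1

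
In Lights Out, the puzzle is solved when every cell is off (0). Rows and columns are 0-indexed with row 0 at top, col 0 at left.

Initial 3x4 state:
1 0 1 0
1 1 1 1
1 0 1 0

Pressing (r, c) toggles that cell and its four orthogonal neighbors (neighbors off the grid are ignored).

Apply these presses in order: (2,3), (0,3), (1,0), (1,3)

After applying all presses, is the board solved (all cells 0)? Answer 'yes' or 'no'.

After press 1 at (2,3):
1 0 1 0
1 1 1 0
1 0 0 1

After press 2 at (0,3):
1 0 0 1
1 1 1 1
1 0 0 1

After press 3 at (1,0):
0 0 0 1
0 0 1 1
0 0 0 1

After press 4 at (1,3):
0 0 0 0
0 0 0 0
0 0 0 0

Lights still on: 0

Answer: yes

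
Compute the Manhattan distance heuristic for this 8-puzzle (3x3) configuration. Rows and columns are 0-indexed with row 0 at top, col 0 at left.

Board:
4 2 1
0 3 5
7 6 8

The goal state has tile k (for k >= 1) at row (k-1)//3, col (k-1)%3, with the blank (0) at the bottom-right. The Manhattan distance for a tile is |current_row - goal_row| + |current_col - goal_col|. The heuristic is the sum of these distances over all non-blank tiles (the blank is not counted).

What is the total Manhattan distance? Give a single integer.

Answer: 9

Derivation:
Tile 4: at (0,0), goal (1,0), distance |0-1|+|0-0| = 1
Tile 2: at (0,1), goal (0,1), distance |0-0|+|1-1| = 0
Tile 1: at (0,2), goal (0,0), distance |0-0|+|2-0| = 2
Tile 3: at (1,1), goal (0,2), distance |1-0|+|1-2| = 2
Tile 5: at (1,2), goal (1,1), distance |1-1|+|2-1| = 1
Tile 7: at (2,0), goal (2,0), distance |2-2|+|0-0| = 0
Tile 6: at (2,1), goal (1,2), distance |2-1|+|1-2| = 2
Tile 8: at (2,2), goal (2,1), distance |2-2|+|2-1| = 1
Sum: 1 + 0 + 2 + 2 + 1 + 0 + 2 + 1 = 9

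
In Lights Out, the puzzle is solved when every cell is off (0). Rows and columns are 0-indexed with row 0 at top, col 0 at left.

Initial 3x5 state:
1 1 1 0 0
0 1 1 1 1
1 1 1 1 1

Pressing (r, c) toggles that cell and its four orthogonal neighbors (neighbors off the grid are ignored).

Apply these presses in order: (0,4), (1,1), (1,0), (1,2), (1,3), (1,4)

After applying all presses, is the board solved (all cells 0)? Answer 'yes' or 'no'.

After press 1 at (0,4):
1 1 1 1 1
0 1 1 1 0
1 1 1 1 1

After press 2 at (1,1):
1 0 1 1 1
1 0 0 1 0
1 0 1 1 1

After press 3 at (1,0):
0 0 1 1 1
0 1 0 1 0
0 0 1 1 1

After press 4 at (1,2):
0 0 0 1 1
0 0 1 0 0
0 0 0 1 1

After press 5 at (1,3):
0 0 0 0 1
0 0 0 1 1
0 0 0 0 1

After press 6 at (1,4):
0 0 0 0 0
0 0 0 0 0
0 0 0 0 0

Lights still on: 0

Answer: yes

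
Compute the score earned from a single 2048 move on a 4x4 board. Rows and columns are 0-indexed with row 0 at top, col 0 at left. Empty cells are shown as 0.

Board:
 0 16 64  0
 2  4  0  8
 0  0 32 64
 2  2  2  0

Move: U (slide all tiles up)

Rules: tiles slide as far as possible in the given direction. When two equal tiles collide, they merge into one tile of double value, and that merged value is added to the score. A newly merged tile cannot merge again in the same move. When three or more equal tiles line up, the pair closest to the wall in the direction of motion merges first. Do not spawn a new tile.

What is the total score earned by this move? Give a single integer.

Slide up:
col 0: [0, 2, 0, 2] -> [4, 0, 0, 0]  score +4 (running 4)
col 1: [16, 4, 0, 2] -> [16, 4, 2, 0]  score +0 (running 4)
col 2: [64, 0, 32, 2] -> [64, 32, 2, 0]  score +0 (running 4)
col 3: [0, 8, 64, 0] -> [8, 64, 0, 0]  score +0 (running 4)
Board after move:
 4 16 64  8
 0  4 32 64
 0  2  2  0
 0  0  0  0

Answer: 4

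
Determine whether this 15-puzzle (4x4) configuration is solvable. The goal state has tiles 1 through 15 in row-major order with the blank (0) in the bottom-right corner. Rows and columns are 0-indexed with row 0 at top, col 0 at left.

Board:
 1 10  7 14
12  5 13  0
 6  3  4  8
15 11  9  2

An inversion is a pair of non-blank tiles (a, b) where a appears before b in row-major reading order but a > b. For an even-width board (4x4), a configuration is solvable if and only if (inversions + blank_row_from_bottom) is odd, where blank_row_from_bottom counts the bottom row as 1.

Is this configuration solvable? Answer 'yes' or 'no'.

Answer: no

Derivation:
Inversions: 53
Blank is in row 1 (0-indexed from top), which is row 3 counting from the bottom (bottom = 1).
53 + 3 = 56, which is even, so the puzzle is not solvable.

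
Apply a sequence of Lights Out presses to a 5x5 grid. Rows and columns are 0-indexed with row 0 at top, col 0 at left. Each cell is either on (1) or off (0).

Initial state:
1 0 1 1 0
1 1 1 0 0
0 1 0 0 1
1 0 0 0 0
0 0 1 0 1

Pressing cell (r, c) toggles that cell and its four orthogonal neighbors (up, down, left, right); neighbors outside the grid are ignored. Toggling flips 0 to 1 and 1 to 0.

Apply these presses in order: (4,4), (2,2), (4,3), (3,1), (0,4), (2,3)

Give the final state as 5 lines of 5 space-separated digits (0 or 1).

Answer: 1 0 1 0 1
1 1 0 1 1
0 1 0 0 0
0 1 0 0 1
0 1 0 0 1

Derivation:
After press 1 at (4,4):
1 0 1 1 0
1 1 1 0 0
0 1 0 0 1
1 0 0 0 1
0 0 1 1 0

After press 2 at (2,2):
1 0 1 1 0
1 1 0 0 0
0 0 1 1 1
1 0 1 0 1
0 0 1 1 0

After press 3 at (4,3):
1 0 1 1 0
1 1 0 0 0
0 0 1 1 1
1 0 1 1 1
0 0 0 0 1

After press 4 at (3,1):
1 0 1 1 0
1 1 0 0 0
0 1 1 1 1
0 1 0 1 1
0 1 0 0 1

After press 5 at (0,4):
1 0 1 0 1
1 1 0 0 1
0 1 1 1 1
0 1 0 1 1
0 1 0 0 1

After press 6 at (2,3):
1 0 1 0 1
1 1 0 1 1
0 1 0 0 0
0 1 0 0 1
0 1 0 0 1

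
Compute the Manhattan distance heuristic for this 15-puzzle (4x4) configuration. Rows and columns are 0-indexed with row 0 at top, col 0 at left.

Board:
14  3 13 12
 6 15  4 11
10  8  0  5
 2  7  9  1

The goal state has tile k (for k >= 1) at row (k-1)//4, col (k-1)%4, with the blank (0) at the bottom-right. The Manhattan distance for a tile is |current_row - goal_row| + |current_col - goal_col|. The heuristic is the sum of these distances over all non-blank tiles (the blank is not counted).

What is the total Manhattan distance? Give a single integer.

Answer: 44

Derivation:
Tile 14: at (0,0), goal (3,1), distance |0-3|+|0-1| = 4
Tile 3: at (0,1), goal (0,2), distance |0-0|+|1-2| = 1
Tile 13: at (0,2), goal (3,0), distance |0-3|+|2-0| = 5
Tile 12: at (0,3), goal (2,3), distance |0-2|+|3-3| = 2
Tile 6: at (1,0), goal (1,1), distance |1-1|+|0-1| = 1
Tile 15: at (1,1), goal (3,2), distance |1-3|+|1-2| = 3
Tile 4: at (1,2), goal (0,3), distance |1-0|+|2-3| = 2
Tile 11: at (1,3), goal (2,2), distance |1-2|+|3-2| = 2
Tile 10: at (2,0), goal (2,1), distance |2-2|+|0-1| = 1
Tile 8: at (2,1), goal (1,3), distance |2-1|+|1-3| = 3
Tile 5: at (2,3), goal (1,0), distance |2-1|+|3-0| = 4
Tile 2: at (3,0), goal (0,1), distance |3-0|+|0-1| = 4
Tile 7: at (3,1), goal (1,2), distance |3-1|+|1-2| = 3
Tile 9: at (3,2), goal (2,0), distance |3-2|+|2-0| = 3
Tile 1: at (3,3), goal (0,0), distance |3-0|+|3-0| = 6
Sum: 4 + 1 + 5 + 2 + 1 + 3 + 2 + 2 + 1 + 3 + 4 + 4 + 3 + 3 + 6 = 44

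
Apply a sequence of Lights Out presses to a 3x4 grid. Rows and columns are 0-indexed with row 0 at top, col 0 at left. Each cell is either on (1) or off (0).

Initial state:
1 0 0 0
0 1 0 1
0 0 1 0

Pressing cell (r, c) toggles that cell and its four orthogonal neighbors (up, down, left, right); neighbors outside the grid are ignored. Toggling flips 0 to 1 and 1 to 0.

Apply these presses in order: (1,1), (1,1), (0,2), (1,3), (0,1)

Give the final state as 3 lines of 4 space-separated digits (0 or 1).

Answer: 0 0 0 0
0 0 0 0
0 0 1 1

Derivation:
After press 1 at (1,1):
1 1 0 0
1 0 1 1
0 1 1 0

After press 2 at (1,1):
1 0 0 0
0 1 0 1
0 0 1 0

After press 3 at (0,2):
1 1 1 1
0 1 1 1
0 0 1 0

After press 4 at (1,3):
1 1 1 0
0 1 0 0
0 0 1 1

After press 5 at (0,1):
0 0 0 0
0 0 0 0
0 0 1 1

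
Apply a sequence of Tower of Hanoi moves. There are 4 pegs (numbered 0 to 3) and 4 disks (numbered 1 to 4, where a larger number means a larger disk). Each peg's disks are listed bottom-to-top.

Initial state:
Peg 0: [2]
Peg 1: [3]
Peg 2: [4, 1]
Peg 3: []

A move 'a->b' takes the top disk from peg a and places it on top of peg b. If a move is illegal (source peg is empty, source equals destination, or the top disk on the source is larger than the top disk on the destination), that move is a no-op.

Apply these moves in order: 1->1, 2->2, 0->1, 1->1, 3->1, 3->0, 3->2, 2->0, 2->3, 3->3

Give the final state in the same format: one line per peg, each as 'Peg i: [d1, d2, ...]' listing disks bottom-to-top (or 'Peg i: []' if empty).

After move 1 (1->1):
Peg 0: [2]
Peg 1: [3]
Peg 2: [4, 1]
Peg 3: []

After move 2 (2->2):
Peg 0: [2]
Peg 1: [3]
Peg 2: [4, 1]
Peg 3: []

After move 3 (0->1):
Peg 0: []
Peg 1: [3, 2]
Peg 2: [4, 1]
Peg 3: []

After move 4 (1->1):
Peg 0: []
Peg 1: [3, 2]
Peg 2: [4, 1]
Peg 3: []

After move 5 (3->1):
Peg 0: []
Peg 1: [3, 2]
Peg 2: [4, 1]
Peg 3: []

After move 6 (3->0):
Peg 0: []
Peg 1: [3, 2]
Peg 2: [4, 1]
Peg 3: []

After move 7 (3->2):
Peg 0: []
Peg 1: [3, 2]
Peg 2: [4, 1]
Peg 3: []

After move 8 (2->0):
Peg 0: [1]
Peg 1: [3, 2]
Peg 2: [4]
Peg 3: []

After move 9 (2->3):
Peg 0: [1]
Peg 1: [3, 2]
Peg 2: []
Peg 3: [4]

After move 10 (3->3):
Peg 0: [1]
Peg 1: [3, 2]
Peg 2: []
Peg 3: [4]

Answer: Peg 0: [1]
Peg 1: [3, 2]
Peg 2: []
Peg 3: [4]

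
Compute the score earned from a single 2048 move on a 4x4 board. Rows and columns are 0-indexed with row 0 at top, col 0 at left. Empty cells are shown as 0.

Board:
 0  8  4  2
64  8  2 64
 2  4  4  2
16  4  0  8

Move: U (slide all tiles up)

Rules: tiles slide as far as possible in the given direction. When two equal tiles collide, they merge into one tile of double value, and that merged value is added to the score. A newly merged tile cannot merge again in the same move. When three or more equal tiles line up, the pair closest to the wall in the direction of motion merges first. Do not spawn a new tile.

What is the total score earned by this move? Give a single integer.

Slide up:
col 0: [0, 64, 2, 16] -> [64, 2, 16, 0]  score +0 (running 0)
col 1: [8, 8, 4, 4] -> [16, 8, 0, 0]  score +24 (running 24)
col 2: [4, 2, 4, 0] -> [4, 2, 4, 0]  score +0 (running 24)
col 3: [2, 64, 2, 8] -> [2, 64, 2, 8]  score +0 (running 24)
Board after move:
64 16  4  2
 2  8  2 64
16  0  4  2
 0  0  0  8

Answer: 24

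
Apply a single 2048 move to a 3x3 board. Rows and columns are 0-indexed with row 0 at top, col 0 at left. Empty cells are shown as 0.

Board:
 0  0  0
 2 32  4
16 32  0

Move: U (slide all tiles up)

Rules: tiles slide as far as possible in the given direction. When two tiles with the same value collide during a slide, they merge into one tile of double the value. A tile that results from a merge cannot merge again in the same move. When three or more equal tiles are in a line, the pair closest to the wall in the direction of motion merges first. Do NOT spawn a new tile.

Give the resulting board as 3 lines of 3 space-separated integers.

Answer:  2 64  4
16  0  0
 0  0  0

Derivation:
Slide up:
col 0: [0, 2, 16] -> [2, 16, 0]
col 1: [0, 32, 32] -> [64, 0, 0]
col 2: [0, 4, 0] -> [4, 0, 0]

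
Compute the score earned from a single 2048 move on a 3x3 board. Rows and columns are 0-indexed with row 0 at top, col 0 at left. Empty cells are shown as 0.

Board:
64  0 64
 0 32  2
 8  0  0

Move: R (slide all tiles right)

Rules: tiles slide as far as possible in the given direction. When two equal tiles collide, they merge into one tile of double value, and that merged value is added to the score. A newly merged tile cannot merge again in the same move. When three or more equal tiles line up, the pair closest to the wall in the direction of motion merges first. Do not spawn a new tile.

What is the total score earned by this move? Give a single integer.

Answer: 128

Derivation:
Slide right:
row 0: [64, 0, 64] -> [0, 0, 128]  score +128 (running 128)
row 1: [0, 32, 2] -> [0, 32, 2]  score +0 (running 128)
row 2: [8, 0, 0] -> [0, 0, 8]  score +0 (running 128)
Board after move:
  0   0 128
  0  32   2
  0   0   8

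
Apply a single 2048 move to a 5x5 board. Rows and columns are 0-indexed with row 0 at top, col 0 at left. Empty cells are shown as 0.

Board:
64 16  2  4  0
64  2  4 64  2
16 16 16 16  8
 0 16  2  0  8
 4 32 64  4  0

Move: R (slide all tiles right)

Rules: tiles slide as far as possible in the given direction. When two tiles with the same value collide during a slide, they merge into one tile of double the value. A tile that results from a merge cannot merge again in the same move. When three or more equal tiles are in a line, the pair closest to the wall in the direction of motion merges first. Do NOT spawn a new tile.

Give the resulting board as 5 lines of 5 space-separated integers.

Answer:  0 64 16  2  4
64  2  4 64  2
 0  0 32 32  8
 0  0 16  2  8
 0  4 32 64  4

Derivation:
Slide right:
row 0: [64, 16, 2, 4, 0] -> [0, 64, 16, 2, 4]
row 1: [64, 2, 4, 64, 2] -> [64, 2, 4, 64, 2]
row 2: [16, 16, 16, 16, 8] -> [0, 0, 32, 32, 8]
row 3: [0, 16, 2, 0, 8] -> [0, 0, 16, 2, 8]
row 4: [4, 32, 64, 4, 0] -> [0, 4, 32, 64, 4]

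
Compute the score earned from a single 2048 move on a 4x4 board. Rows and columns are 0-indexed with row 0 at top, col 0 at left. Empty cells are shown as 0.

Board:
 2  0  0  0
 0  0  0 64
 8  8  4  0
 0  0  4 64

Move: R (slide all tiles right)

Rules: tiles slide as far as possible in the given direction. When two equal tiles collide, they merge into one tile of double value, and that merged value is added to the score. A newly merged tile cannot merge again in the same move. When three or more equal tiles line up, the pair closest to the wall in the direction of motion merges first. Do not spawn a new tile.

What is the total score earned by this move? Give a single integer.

Slide right:
row 0: [2, 0, 0, 0] -> [0, 0, 0, 2]  score +0 (running 0)
row 1: [0, 0, 0, 64] -> [0, 0, 0, 64]  score +0 (running 0)
row 2: [8, 8, 4, 0] -> [0, 0, 16, 4]  score +16 (running 16)
row 3: [0, 0, 4, 64] -> [0, 0, 4, 64]  score +0 (running 16)
Board after move:
 0  0  0  2
 0  0  0 64
 0  0 16  4
 0  0  4 64

Answer: 16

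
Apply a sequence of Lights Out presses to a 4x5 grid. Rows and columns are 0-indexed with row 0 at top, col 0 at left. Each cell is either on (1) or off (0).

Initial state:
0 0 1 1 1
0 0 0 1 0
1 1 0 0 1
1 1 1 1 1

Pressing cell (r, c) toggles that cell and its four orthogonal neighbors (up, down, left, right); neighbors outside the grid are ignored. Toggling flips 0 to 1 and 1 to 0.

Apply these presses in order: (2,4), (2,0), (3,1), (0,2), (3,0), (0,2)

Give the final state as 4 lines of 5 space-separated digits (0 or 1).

After press 1 at (2,4):
0 0 1 1 1
0 0 0 1 1
1 1 0 1 0
1 1 1 1 0

After press 2 at (2,0):
0 0 1 1 1
1 0 0 1 1
0 0 0 1 0
0 1 1 1 0

After press 3 at (3,1):
0 0 1 1 1
1 0 0 1 1
0 1 0 1 0
1 0 0 1 0

After press 4 at (0,2):
0 1 0 0 1
1 0 1 1 1
0 1 0 1 0
1 0 0 1 0

After press 5 at (3,0):
0 1 0 0 1
1 0 1 1 1
1 1 0 1 0
0 1 0 1 0

After press 6 at (0,2):
0 0 1 1 1
1 0 0 1 1
1 1 0 1 0
0 1 0 1 0

Answer: 0 0 1 1 1
1 0 0 1 1
1 1 0 1 0
0 1 0 1 0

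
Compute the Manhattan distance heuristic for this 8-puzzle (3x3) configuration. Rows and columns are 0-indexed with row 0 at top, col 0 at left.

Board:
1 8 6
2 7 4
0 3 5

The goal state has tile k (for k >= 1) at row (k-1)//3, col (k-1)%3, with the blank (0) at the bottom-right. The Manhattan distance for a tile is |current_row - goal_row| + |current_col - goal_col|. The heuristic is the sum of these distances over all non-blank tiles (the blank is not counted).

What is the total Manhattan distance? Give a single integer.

Tile 1: (0,0)->(0,0) = 0
Tile 8: (0,1)->(2,1) = 2
Tile 6: (0,2)->(1,2) = 1
Tile 2: (1,0)->(0,1) = 2
Tile 7: (1,1)->(2,0) = 2
Tile 4: (1,2)->(1,0) = 2
Tile 3: (2,1)->(0,2) = 3
Tile 5: (2,2)->(1,1) = 2
Sum: 0 + 2 + 1 + 2 + 2 + 2 + 3 + 2 = 14

Answer: 14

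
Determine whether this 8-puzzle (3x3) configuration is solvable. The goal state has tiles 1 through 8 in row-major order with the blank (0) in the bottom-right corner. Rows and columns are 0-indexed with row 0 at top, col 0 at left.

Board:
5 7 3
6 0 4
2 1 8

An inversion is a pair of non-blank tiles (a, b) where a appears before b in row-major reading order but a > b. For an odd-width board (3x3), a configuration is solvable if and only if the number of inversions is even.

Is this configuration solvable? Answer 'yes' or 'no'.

Inversions (pairs i<j in row-major order where tile[i] > tile[j] > 0): 17
17 is odd, so the puzzle is not solvable.

Answer: no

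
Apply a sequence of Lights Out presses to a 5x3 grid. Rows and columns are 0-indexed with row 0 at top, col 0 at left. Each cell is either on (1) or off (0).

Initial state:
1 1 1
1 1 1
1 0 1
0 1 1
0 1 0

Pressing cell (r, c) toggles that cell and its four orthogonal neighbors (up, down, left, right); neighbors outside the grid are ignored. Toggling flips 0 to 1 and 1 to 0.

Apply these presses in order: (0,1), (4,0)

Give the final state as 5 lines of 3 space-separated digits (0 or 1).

After press 1 at (0,1):
0 0 0
1 0 1
1 0 1
0 1 1
0 1 0

After press 2 at (4,0):
0 0 0
1 0 1
1 0 1
1 1 1
1 0 0

Answer: 0 0 0
1 0 1
1 0 1
1 1 1
1 0 0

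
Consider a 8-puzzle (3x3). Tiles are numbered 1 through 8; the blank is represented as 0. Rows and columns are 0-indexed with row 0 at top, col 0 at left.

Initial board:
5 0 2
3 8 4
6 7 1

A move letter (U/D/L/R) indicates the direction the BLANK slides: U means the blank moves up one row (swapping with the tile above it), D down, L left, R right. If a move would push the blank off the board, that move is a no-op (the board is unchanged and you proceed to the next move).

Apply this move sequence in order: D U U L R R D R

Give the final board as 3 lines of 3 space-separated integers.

After move 1 (D):
5 8 2
3 0 4
6 7 1

After move 2 (U):
5 0 2
3 8 4
6 7 1

After move 3 (U):
5 0 2
3 8 4
6 7 1

After move 4 (L):
0 5 2
3 8 4
6 7 1

After move 5 (R):
5 0 2
3 8 4
6 7 1

After move 6 (R):
5 2 0
3 8 4
6 7 1

After move 7 (D):
5 2 4
3 8 0
6 7 1

After move 8 (R):
5 2 4
3 8 0
6 7 1

Answer: 5 2 4
3 8 0
6 7 1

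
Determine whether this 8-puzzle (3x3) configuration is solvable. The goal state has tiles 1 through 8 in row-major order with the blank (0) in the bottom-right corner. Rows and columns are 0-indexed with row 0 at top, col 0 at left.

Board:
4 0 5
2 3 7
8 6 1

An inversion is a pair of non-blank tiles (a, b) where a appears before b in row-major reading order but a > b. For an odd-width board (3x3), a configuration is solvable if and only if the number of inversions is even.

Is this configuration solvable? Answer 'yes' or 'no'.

Inversions (pairs i<j in row-major order where tile[i] > tile[j] > 0): 13
13 is odd, so the puzzle is not solvable.

Answer: no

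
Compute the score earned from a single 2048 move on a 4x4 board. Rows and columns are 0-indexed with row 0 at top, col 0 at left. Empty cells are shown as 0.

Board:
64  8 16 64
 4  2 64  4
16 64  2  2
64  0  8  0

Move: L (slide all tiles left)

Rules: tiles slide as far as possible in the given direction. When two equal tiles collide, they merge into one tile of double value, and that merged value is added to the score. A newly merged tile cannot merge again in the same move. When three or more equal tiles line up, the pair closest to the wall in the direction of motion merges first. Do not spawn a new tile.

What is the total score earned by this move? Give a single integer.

Answer: 4

Derivation:
Slide left:
row 0: [64, 8, 16, 64] -> [64, 8, 16, 64]  score +0 (running 0)
row 1: [4, 2, 64, 4] -> [4, 2, 64, 4]  score +0 (running 0)
row 2: [16, 64, 2, 2] -> [16, 64, 4, 0]  score +4 (running 4)
row 3: [64, 0, 8, 0] -> [64, 8, 0, 0]  score +0 (running 4)
Board after move:
64  8 16 64
 4  2 64  4
16 64  4  0
64  8  0  0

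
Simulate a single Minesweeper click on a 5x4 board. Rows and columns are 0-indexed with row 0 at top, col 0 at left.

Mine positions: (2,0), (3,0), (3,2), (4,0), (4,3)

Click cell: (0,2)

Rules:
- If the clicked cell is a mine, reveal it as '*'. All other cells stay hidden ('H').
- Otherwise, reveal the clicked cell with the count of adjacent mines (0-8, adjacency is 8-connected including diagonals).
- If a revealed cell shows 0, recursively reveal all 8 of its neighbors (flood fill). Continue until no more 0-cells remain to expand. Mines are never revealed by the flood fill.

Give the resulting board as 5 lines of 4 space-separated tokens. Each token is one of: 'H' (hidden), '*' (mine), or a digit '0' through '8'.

0 0 0 0
1 1 0 0
H 3 1 1
H H H H
H H H H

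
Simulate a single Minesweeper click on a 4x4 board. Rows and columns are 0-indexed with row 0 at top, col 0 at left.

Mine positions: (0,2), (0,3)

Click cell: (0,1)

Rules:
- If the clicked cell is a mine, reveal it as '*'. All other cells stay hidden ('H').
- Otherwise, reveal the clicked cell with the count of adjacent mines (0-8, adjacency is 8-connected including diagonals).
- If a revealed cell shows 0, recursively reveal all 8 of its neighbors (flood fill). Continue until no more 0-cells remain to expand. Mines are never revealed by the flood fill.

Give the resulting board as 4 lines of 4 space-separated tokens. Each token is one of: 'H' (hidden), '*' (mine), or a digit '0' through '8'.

H 1 H H
H H H H
H H H H
H H H H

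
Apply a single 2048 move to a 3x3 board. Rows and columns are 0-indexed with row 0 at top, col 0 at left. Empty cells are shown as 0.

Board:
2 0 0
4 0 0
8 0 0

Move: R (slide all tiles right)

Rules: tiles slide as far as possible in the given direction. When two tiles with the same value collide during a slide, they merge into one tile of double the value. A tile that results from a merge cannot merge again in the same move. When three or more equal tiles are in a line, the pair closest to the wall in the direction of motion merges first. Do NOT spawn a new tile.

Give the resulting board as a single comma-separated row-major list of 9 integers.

Answer: 0, 0, 2, 0, 0, 4, 0, 0, 8

Derivation:
Slide right:
row 0: [2, 0, 0] -> [0, 0, 2]
row 1: [4, 0, 0] -> [0, 0, 4]
row 2: [8, 0, 0] -> [0, 0, 8]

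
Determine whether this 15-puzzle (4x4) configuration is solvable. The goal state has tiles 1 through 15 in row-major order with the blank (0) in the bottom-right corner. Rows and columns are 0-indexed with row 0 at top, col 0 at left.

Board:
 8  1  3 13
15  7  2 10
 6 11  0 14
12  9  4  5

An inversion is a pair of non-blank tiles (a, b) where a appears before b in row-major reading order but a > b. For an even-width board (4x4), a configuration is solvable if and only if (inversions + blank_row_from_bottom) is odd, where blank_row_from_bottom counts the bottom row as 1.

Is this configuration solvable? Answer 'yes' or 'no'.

Answer: yes

Derivation:
Inversions: 49
Blank is in row 2 (0-indexed from top), which is row 2 counting from the bottom (bottom = 1).
49 + 2 = 51, which is odd, so the puzzle is solvable.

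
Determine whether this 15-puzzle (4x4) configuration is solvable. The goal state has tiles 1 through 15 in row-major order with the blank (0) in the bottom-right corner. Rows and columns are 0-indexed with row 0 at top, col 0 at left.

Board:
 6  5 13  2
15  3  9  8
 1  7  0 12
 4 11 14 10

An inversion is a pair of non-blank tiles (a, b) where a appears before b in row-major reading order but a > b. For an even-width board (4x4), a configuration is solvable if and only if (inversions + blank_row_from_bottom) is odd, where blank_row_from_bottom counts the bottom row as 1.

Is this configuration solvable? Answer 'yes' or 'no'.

Answer: no

Derivation:
Inversions: 44
Blank is in row 2 (0-indexed from top), which is row 2 counting from the bottom (bottom = 1).
44 + 2 = 46, which is even, so the puzzle is not solvable.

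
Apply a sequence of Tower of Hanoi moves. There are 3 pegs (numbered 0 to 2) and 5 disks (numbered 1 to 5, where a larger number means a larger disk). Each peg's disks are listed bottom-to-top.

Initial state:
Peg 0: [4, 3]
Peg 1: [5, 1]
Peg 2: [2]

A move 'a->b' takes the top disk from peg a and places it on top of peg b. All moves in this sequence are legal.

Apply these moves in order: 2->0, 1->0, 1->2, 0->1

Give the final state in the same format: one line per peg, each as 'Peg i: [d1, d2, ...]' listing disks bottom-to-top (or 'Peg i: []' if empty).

Answer: Peg 0: [4, 3, 2]
Peg 1: [1]
Peg 2: [5]

Derivation:
After move 1 (2->0):
Peg 0: [4, 3, 2]
Peg 1: [5, 1]
Peg 2: []

After move 2 (1->0):
Peg 0: [4, 3, 2, 1]
Peg 1: [5]
Peg 2: []

After move 3 (1->2):
Peg 0: [4, 3, 2, 1]
Peg 1: []
Peg 2: [5]

After move 4 (0->1):
Peg 0: [4, 3, 2]
Peg 1: [1]
Peg 2: [5]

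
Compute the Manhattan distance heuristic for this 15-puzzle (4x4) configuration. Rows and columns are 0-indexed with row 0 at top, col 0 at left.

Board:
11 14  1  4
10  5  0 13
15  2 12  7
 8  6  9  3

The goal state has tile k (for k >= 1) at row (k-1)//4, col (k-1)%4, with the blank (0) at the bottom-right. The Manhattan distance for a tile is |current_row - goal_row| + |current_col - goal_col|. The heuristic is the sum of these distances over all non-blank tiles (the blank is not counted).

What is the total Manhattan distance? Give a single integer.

Answer: 39

Derivation:
Tile 11: (0,0)->(2,2) = 4
Tile 14: (0,1)->(3,1) = 3
Tile 1: (0,2)->(0,0) = 2
Tile 4: (0,3)->(0,3) = 0
Tile 10: (1,0)->(2,1) = 2
Tile 5: (1,1)->(1,0) = 1
Tile 13: (1,3)->(3,0) = 5
Tile 15: (2,0)->(3,2) = 3
Tile 2: (2,1)->(0,1) = 2
Tile 12: (2,2)->(2,3) = 1
Tile 7: (2,3)->(1,2) = 2
Tile 8: (3,0)->(1,3) = 5
Tile 6: (3,1)->(1,1) = 2
Tile 9: (3,2)->(2,0) = 3
Tile 3: (3,3)->(0,2) = 4
Sum: 4 + 3 + 2 + 0 + 2 + 1 + 5 + 3 + 2 + 1 + 2 + 5 + 2 + 3 + 4 = 39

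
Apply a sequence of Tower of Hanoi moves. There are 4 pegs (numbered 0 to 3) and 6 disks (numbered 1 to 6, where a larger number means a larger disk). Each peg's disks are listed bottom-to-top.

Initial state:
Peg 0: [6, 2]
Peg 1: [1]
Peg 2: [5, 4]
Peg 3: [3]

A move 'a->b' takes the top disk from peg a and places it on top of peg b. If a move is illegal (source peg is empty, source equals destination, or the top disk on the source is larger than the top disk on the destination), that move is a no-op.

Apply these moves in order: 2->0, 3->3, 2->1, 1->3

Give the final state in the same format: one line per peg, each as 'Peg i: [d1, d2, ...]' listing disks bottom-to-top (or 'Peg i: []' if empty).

Answer: Peg 0: [6, 2]
Peg 1: []
Peg 2: [5, 4]
Peg 3: [3, 1]

Derivation:
After move 1 (2->0):
Peg 0: [6, 2]
Peg 1: [1]
Peg 2: [5, 4]
Peg 3: [3]

After move 2 (3->3):
Peg 0: [6, 2]
Peg 1: [1]
Peg 2: [5, 4]
Peg 3: [3]

After move 3 (2->1):
Peg 0: [6, 2]
Peg 1: [1]
Peg 2: [5, 4]
Peg 3: [3]

After move 4 (1->3):
Peg 0: [6, 2]
Peg 1: []
Peg 2: [5, 4]
Peg 3: [3, 1]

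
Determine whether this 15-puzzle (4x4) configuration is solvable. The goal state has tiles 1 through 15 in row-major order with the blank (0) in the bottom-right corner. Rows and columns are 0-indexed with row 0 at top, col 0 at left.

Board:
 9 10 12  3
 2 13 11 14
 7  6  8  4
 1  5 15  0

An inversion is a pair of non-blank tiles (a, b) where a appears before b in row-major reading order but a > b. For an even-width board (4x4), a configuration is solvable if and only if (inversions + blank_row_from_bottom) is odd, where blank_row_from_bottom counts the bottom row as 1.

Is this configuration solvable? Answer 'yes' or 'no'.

Inversions: 58
Blank is in row 3 (0-indexed from top), which is row 1 counting from the bottom (bottom = 1).
58 + 1 = 59, which is odd, so the puzzle is solvable.

Answer: yes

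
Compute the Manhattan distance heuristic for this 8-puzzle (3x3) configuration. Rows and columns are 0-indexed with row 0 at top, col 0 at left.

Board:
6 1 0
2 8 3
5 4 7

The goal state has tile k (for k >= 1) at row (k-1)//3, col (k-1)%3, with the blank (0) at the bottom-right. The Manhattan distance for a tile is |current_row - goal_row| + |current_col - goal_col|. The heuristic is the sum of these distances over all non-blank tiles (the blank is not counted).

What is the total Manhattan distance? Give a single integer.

Answer: 14

Derivation:
Tile 6: at (0,0), goal (1,2), distance |0-1|+|0-2| = 3
Tile 1: at (0,1), goal (0,0), distance |0-0|+|1-0| = 1
Tile 2: at (1,0), goal (0,1), distance |1-0|+|0-1| = 2
Tile 8: at (1,1), goal (2,1), distance |1-2|+|1-1| = 1
Tile 3: at (1,2), goal (0,2), distance |1-0|+|2-2| = 1
Tile 5: at (2,0), goal (1,1), distance |2-1|+|0-1| = 2
Tile 4: at (2,1), goal (1,0), distance |2-1|+|1-0| = 2
Tile 7: at (2,2), goal (2,0), distance |2-2|+|2-0| = 2
Sum: 3 + 1 + 2 + 1 + 1 + 2 + 2 + 2 = 14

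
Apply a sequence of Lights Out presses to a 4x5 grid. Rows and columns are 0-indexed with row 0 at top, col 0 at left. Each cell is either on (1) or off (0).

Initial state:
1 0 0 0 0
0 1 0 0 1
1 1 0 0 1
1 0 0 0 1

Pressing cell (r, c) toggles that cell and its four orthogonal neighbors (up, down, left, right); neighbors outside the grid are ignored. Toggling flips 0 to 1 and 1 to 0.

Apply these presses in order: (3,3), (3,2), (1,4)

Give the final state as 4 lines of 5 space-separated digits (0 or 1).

After press 1 at (3,3):
1 0 0 0 0
0 1 0 0 1
1 1 0 1 1
1 0 1 1 0

After press 2 at (3,2):
1 0 0 0 0
0 1 0 0 1
1 1 1 1 1
1 1 0 0 0

After press 3 at (1,4):
1 0 0 0 1
0 1 0 1 0
1 1 1 1 0
1 1 0 0 0

Answer: 1 0 0 0 1
0 1 0 1 0
1 1 1 1 0
1 1 0 0 0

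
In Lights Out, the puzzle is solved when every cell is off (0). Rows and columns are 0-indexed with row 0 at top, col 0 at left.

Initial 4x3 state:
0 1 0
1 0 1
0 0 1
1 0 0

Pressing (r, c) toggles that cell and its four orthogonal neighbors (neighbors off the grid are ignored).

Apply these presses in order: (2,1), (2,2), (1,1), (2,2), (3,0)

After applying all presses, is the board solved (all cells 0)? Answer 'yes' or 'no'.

Answer: yes

Derivation:
After press 1 at (2,1):
0 1 0
1 1 1
1 1 0
1 1 0

After press 2 at (2,2):
0 1 0
1 1 0
1 0 1
1 1 1

After press 3 at (1,1):
0 0 0
0 0 1
1 1 1
1 1 1

After press 4 at (2,2):
0 0 0
0 0 0
1 0 0
1 1 0

After press 5 at (3,0):
0 0 0
0 0 0
0 0 0
0 0 0

Lights still on: 0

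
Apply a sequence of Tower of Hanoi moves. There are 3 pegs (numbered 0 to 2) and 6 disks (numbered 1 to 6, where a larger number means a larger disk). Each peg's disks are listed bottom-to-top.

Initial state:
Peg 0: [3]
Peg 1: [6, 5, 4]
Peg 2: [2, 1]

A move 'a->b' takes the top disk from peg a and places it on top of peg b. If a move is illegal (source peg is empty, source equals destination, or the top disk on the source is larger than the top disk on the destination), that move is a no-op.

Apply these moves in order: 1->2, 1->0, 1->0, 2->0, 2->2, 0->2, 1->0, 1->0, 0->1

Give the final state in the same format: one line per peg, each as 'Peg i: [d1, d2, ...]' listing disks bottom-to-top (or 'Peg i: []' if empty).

Answer: Peg 0: []
Peg 1: [6, 5, 4, 3]
Peg 2: [2, 1]

Derivation:
After move 1 (1->2):
Peg 0: [3]
Peg 1: [6, 5, 4]
Peg 2: [2, 1]

After move 2 (1->0):
Peg 0: [3]
Peg 1: [6, 5, 4]
Peg 2: [2, 1]

After move 3 (1->0):
Peg 0: [3]
Peg 1: [6, 5, 4]
Peg 2: [2, 1]

After move 4 (2->0):
Peg 0: [3, 1]
Peg 1: [6, 5, 4]
Peg 2: [2]

After move 5 (2->2):
Peg 0: [3, 1]
Peg 1: [6, 5, 4]
Peg 2: [2]

After move 6 (0->2):
Peg 0: [3]
Peg 1: [6, 5, 4]
Peg 2: [2, 1]

After move 7 (1->0):
Peg 0: [3]
Peg 1: [6, 5, 4]
Peg 2: [2, 1]

After move 8 (1->0):
Peg 0: [3]
Peg 1: [6, 5, 4]
Peg 2: [2, 1]

After move 9 (0->1):
Peg 0: []
Peg 1: [6, 5, 4, 3]
Peg 2: [2, 1]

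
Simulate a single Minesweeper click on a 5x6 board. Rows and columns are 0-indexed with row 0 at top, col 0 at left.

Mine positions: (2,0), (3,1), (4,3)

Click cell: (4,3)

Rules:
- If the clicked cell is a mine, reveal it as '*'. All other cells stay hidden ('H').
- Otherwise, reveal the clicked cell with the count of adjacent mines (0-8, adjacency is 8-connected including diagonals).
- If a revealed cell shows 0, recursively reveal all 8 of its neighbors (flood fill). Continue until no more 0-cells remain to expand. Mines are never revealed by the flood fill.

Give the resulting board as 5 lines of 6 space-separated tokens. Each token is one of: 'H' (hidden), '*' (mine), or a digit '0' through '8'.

H H H H H H
H H H H H H
H H H H H H
H H H H H H
H H H * H H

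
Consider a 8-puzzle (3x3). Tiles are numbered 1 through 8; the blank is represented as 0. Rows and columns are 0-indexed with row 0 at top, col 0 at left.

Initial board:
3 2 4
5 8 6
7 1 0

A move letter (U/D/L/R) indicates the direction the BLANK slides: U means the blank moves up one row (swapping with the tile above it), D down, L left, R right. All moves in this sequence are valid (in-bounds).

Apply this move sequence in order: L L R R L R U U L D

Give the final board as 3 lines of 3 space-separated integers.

Answer: 3 8 2
5 0 4
7 1 6

Derivation:
After move 1 (L):
3 2 4
5 8 6
7 0 1

After move 2 (L):
3 2 4
5 8 6
0 7 1

After move 3 (R):
3 2 4
5 8 6
7 0 1

After move 4 (R):
3 2 4
5 8 6
7 1 0

After move 5 (L):
3 2 4
5 8 6
7 0 1

After move 6 (R):
3 2 4
5 8 6
7 1 0

After move 7 (U):
3 2 4
5 8 0
7 1 6

After move 8 (U):
3 2 0
5 8 4
7 1 6

After move 9 (L):
3 0 2
5 8 4
7 1 6

After move 10 (D):
3 8 2
5 0 4
7 1 6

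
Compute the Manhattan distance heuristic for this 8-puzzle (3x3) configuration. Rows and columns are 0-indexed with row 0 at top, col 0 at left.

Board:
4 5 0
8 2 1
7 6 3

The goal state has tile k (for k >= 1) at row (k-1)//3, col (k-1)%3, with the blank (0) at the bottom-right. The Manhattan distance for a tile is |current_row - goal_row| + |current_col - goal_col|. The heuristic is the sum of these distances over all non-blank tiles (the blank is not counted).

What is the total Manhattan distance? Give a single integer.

Answer: 12

Derivation:
Tile 4: at (0,0), goal (1,0), distance |0-1|+|0-0| = 1
Tile 5: at (0,1), goal (1,1), distance |0-1|+|1-1| = 1
Tile 8: at (1,0), goal (2,1), distance |1-2|+|0-1| = 2
Tile 2: at (1,1), goal (0,1), distance |1-0|+|1-1| = 1
Tile 1: at (1,2), goal (0,0), distance |1-0|+|2-0| = 3
Tile 7: at (2,0), goal (2,0), distance |2-2|+|0-0| = 0
Tile 6: at (2,1), goal (1,2), distance |2-1|+|1-2| = 2
Tile 3: at (2,2), goal (0,2), distance |2-0|+|2-2| = 2
Sum: 1 + 1 + 2 + 1 + 3 + 0 + 2 + 2 = 12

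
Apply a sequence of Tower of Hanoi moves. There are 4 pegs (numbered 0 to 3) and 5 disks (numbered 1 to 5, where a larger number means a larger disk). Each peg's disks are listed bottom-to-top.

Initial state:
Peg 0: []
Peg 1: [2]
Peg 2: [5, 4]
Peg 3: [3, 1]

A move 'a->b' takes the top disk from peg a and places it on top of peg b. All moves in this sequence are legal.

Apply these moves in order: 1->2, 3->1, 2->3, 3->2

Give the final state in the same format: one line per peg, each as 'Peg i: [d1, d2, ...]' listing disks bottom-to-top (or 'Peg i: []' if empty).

Answer: Peg 0: []
Peg 1: [1]
Peg 2: [5, 4, 2]
Peg 3: [3]

Derivation:
After move 1 (1->2):
Peg 0: []
Peg 1: []
Peg 2: [5, 4, 2]
Peg 3: [3, 1]

After move 2 (3->1):
Peg 0: []
Peg 1: [1]
Peg 2: [5, 4, 2]
Peg 3: [3]

After move 3 (2->3):
Peg 0: []
Peg 1: [1]
Peg 2: [5, 4]
Peg 3: [3, 2]

After move 4 (3->2):
Peg 0: []
Peg 1: [1]
Peg 2: [5, 4, 2]
Peg 3: [3]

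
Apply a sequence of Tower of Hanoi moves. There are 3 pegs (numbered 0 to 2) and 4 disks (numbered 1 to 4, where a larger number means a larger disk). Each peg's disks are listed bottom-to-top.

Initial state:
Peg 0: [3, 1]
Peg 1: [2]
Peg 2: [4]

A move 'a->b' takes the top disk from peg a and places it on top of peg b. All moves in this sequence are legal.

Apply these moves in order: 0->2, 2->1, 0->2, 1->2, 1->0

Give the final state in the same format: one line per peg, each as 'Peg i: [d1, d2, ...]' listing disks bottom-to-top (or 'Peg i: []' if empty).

Answer: Peg 0: [2]
Peg 1: []
Peg 2: [4, 3, 1]

Derivation:
After move 1 (0->2):
Peg 0: [3]
Peg 1: [2]
Peg 2: [4, 1]

After move 2 (2->1):
Peg 0: [3]
Peg 1: [2, 1]
Peg 2: [4]

After move 3 (0->2):
Peg 0: []
Peg 1: [2, 1]
Peg 2: [4, 3]

After move 4 (1->2):
Peg 0: []
Peg 1: [2]
Peg 2: [4, 3, 1]

After move 5 (1->0):
Peg 0: [2]
Peg 1: []
Peg 2: [4, 3, 1]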